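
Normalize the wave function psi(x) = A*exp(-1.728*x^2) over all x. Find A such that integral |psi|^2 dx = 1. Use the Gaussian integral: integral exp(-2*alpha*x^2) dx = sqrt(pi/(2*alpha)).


integral |psi|^2 dx = A^2 * sqrt(pi/(2*alpha)) = 1
A^2 = sqrt(2*alpha/pi)
= sqrt(2 * 1.728 / pi)
= 1.048846
A = sqrt(1.048846)
= 1.0241

1.0241


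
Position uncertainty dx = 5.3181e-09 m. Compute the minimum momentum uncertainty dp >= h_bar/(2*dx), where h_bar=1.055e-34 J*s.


dp = h_bar / (2 * dx)
= 1.055e-34 / (2 * 5.3181e-09)
= 1.055e-34 / 1.0636e-08
= 9.9190e-27 kg*m/s

9.9190e-27


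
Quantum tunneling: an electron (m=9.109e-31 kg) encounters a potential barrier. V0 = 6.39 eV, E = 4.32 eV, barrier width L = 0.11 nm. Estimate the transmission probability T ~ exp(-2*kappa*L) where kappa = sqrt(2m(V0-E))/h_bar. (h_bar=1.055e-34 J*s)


V0 - E = 2.07 eV = 3.3161e-19 J
kappa = sqrt(2 * m * (V0-E)) / h_bar
= sqrt(2 * 9.109e-31 * 3.3161e-19) / 1.055e-34
= 7.3674e+09 /m
2*kappa*L = 2 * 7.3674e+09 * 0.11e-9
= 1.6208
T = exp(-1.6208) = 1.977349e-01

1.977349e-01


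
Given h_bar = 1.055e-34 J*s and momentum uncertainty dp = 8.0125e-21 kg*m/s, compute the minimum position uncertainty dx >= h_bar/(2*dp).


dx = h_bar / (2 * dp)
= 1.055e-34 / (2 * 8.0125e-21)
= 1.055e-34 / 1.6025e-20
= 6.5835e-15 m

6.5835e-15


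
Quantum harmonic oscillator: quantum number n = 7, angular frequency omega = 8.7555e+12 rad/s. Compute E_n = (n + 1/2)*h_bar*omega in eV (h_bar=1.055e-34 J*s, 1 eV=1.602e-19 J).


E = (n + 1/2) * h_bar * omega
= (7 + 0.5) * 1.055e-34 * 8.7555e+12
= 7.5 * 9.2371e-22
= 6.9278e-21 J
= 0.0432 eV

0.0432


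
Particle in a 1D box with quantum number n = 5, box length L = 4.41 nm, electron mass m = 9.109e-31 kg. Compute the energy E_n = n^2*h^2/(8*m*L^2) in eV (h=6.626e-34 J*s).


E = n^2 * h^2 / (8 * m * L^2)
= 5^2 * (6.626e-34)^2 / (8 * 9.109e-31 * (4.41e-9)^2)
= 25 * 4.3904e-67 / (8 * 9.109e-31 * 1.9448e-17)
= 7.7447e-20 J
= 0.4834 eV

0.4834


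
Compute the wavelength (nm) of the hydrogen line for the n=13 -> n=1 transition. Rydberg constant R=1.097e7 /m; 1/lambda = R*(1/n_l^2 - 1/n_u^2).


1/lambda = R * (1/n_l^2 - 1/n_u^2)
= 1.097e7 * (1/1^2 - 1/13^2)
= 1.097e7 * (1.0 - 0.005917)
= 1.097e7 * 0.994083
= 1.0905e+07 /m
lambda = 1 / 1.0905e+07 = 91.7003 nm

91.7003


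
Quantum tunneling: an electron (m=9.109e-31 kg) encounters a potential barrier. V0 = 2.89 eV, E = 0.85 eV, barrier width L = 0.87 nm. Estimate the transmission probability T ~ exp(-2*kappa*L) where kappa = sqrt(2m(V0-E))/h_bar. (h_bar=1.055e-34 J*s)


V0 - E = 2.04 eV = 3.2681e-19 J
kappa = sqrt(2 * m * (V0-E)) / h_bar
= sqrt(2 * 9.109e-31 * 3.2681e-19) / 1.055e-34
= 7.3138e+09 /m
2*kappa*L = 2 * 7.3138e+09 * 0.87e-9
= 12.726
T = exp(-12.726) = 2.972683e-06

2.972683e-06


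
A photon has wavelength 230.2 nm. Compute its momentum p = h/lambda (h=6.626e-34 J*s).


p = h / lambda
= 6.626e-34 / (230.2e-9)
= 6.626e-34 / 2.3020e-07
= 2.8784e-27 kg*m/s

2.8784e-27


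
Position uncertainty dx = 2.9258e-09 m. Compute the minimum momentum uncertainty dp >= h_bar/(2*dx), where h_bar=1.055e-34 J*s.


dp = h_bar / (2 * dx)
= 1.055e-34 / (2 * 2.9258e-09)
= 1.055e-34 / 5.8516e-09
= 1.8029e-26 kg*m/s

1.8029e-26


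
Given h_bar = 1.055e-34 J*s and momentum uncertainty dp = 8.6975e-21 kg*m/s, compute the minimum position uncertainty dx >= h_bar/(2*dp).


dx = h_bar / (2 * dp)
= 1.055e-34 / (2 * 8.6975e-21)
= 1.055e-34 / 1.7395e-20
= 6.0650e-15 m

6.0650e-15


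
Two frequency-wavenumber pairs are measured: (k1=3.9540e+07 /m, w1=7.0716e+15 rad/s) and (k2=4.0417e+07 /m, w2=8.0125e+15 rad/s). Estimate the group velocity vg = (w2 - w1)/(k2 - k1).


vg = (w2 - w1) / (k2 - k1)
= (8.0125e+15 - 7.0716e+15) / (4.0417e+07 - 3.9540e+07)
= 9.4090e+14 / 8.7700e+05
= 1.0729e+09 m/s

1.0729e+09


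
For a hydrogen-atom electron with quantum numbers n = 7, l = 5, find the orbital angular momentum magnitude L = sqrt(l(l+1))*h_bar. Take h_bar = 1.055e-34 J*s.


L = sqrt(l*(l+1)) * h_bar
= sqrt(5 * 6) * 1.055e-34
= sqrt(30) * 1.055e-34
= 5.4772 * 1.055e-34
= 5.7785e-34 J*s

5.7785e-34


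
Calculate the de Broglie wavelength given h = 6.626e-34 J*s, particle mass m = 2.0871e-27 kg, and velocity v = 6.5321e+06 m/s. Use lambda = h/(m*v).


lambda = h / (m * v)
= 6.626e-34 / (2.0871e-27 * 6.5321e+06)
= 6.626e-34 / 1.3633e-20
= 4.8602e-14 m

4.8602e-14


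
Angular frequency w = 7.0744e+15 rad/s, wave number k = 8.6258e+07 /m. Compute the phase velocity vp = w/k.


vp = w / k
= 7.0744e+15 / 8.6258e+07
= 8.2014e+07 m/s

8.2014e+07


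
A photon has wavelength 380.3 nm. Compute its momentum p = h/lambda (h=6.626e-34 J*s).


p = h / lambda
= 6.626e-34 / (380.3e-9)
= 6.626e-34 / 3.8030e-07
= 1.7423e-27 kg*m/s

1.7423e-27


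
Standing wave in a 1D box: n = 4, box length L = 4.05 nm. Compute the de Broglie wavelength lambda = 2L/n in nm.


lambda = 2L / n
= 2 * 4.05 / 4
= 8.1 / 4
= 2.025 nm

2.025


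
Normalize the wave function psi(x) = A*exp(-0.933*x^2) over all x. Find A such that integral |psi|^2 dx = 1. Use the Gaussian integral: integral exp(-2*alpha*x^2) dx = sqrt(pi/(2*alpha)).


integral |psi|^2 dx = A^2 * sqrt(pi/(2*alpha)) = 1
A^2 = sqrt(2*alpha/pi)
= sqrt(2 * 0.933 / pi)
= 0.770692
A = sqrt(0.770692)
= 0.8779

0.8779


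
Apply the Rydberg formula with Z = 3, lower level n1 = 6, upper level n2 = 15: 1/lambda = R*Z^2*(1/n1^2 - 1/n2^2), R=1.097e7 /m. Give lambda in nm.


1/lambda = R * Z^2 * (1/n1^2 - 1/n2^2)
= 1.097e7 * 3^2 * (1/6^2 - 1/15^2)
= 1.097e7 * 9 * (0.027778 - 0.004444)
= 2.3037e+06 /m
lambda = 1 / 2.3037e+06
= 434.0843 nm

434.0843


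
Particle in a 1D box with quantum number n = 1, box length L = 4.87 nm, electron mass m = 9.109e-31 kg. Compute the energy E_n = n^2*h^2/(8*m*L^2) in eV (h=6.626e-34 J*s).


E = n^2 * h^2 / (8 * m * L^2)
= 1^2 * (6.626e-34)^2 / (8 * 9.109e-31 * (4.87e-9)^2)
= 1 * 4.3904e-67 / (8 * 9.109e-31 * 2.3717e-17)
= 2.5403e-21 J
= 0.0159 eV

0.0159


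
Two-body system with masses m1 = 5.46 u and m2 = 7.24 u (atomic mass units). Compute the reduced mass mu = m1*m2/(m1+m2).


mu = m1 * m2 / (m1 + m2)
= 5.46 * 7.24 / (5.46 + 7.24)
= 39.5304 / 12.7
= 3.1126 u

3.1126


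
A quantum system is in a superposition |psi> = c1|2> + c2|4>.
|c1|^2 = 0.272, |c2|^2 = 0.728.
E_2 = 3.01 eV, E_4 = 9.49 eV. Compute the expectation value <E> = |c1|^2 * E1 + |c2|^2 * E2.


<E> = |c1|^2 * E1 + |c2|^2 * E2
= 0.272 * 3.01 + 0.728 * 9.49
= 0.8187 + 6.9087
= 7.7274 eV

7.7274


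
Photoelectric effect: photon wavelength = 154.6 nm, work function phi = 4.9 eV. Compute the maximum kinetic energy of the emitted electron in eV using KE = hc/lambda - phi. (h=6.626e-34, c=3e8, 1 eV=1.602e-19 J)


E_photon = hc / lambda
= (6.626e-34)(3e8) / (154.6e-9)
= 1.2858e-18 J
= 8.026 eV
KE = E_photon - phi
= 8.026 - 4.9
= 3.126 eV

3.126


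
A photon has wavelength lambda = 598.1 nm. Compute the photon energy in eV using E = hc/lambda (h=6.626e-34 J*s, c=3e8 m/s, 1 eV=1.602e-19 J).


E = hc / lambda
= (6.626e-34)(3e8) / (598.1e-9)
= 1.9878e-25 / 5.9810e-07
= 3.3235e-19 J
Converting to eV: 3.3235e-19 / 1.602e-19
= 2.0746 eV

2.0746


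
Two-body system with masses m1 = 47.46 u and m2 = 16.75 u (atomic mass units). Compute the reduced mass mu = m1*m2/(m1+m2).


mu = m1 * m2 / (m1 + m2)
= 47.46 * 16.75 / (47.46 + 16.75)
= 794.955 / 64.21
= 12.3805 u

12.3805


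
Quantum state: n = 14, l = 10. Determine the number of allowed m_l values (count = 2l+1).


m_l ranges from -l to +l in integer steps
So m_l goes from -10 to +10
Count = 2l + 1 = 2*10 + 1
= 21

21


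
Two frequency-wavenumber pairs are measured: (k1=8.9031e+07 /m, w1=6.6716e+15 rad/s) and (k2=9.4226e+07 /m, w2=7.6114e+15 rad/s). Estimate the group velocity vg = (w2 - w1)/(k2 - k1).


vg = (w2 - w1) / (k2 - k1)
= (7.6114e+15 - 6.6716e+15) / (9.4226e+07 - 8.9031e+07)
= 9.3980e+14 / 5.1950e+06
= 1.8090e+08 m/s

1.8090e+08


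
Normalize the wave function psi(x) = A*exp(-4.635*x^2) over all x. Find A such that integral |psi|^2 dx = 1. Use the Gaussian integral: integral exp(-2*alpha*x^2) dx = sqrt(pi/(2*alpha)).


integral |psi|^2 dx = A^2 * sqrt(pi/(2*alpha)) = 1
A^2 = sqrt(2*alpha/pi)
= sqrt(2 * 4.635 / pi)
= 1.71777
A = sqrt(1.71777)
= 1.3106

1.3106


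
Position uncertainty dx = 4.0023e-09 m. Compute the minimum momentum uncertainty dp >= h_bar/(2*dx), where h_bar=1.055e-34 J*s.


dp = h_bar / (2 * dx)
= 1.055e-34 / (2 * 4.0023e-09)
= 1.055e-34 / 8.0046e-09
= 1.3180e-26 kg*m/s

1.3180e-26


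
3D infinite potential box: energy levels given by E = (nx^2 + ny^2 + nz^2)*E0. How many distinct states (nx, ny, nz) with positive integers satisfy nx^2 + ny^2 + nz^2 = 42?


Enumerate all (nx, ny, nz) with nx^2 + ny^2 + nz^2 = 42:
(1,4,5)
(1,5,4)
(4,1,5)
(4,5,1)
(5,1,4)
(5,4,1)
Total degeneracy = 6

6


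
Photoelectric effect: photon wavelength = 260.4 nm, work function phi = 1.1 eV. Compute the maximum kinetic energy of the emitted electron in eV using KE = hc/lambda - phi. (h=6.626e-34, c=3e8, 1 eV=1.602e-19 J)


E_photon = hc / lambda
= (6.626e-34)(3e8) / (260.4e-9)
= 7.6336e-19 J
= 4.7651 eV
KE = E_photon - phi
= 4.7651 - 1.1
= 3.6651 eV

3.6651


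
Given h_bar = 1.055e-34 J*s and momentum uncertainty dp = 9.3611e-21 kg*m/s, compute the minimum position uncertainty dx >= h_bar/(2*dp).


dx = h_bar / (2 * dp)
= 1.055e-34 / (2 * 9.3611e-21)
= 1.055e-34 / 1.8722e-20
= 5.6350e-15 m

5.6350e-15


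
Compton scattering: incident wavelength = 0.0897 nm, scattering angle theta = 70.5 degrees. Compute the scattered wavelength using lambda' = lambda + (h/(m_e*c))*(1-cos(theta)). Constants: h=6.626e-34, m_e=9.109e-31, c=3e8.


Compton wavelength: h/(m_e*c) = 2.4247e-12 m
d_lambda = 2.4247e-12 * (1 - cos(70.5 deg))
= 2.4247e-12 * 0.666193
= 1.6153e-12 m = 0.001615 nm
lambda' = 0.0897 + 0.001615
= 0.091315 nm

0.091315


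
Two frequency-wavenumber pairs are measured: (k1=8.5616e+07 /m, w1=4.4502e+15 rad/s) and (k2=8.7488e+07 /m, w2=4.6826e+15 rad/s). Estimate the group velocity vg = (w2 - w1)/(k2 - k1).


vg = (w2 - w1) / (k2 - k1)
= (4.6826e+15 - 4.4502e+15) / (8.7488e+07 - 8.5616e+07)
= 2.3240e+14 / 1.8720e+06
= 1.2415e+08 m/s

1.2415e+08


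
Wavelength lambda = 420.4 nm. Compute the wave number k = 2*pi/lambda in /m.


k = 2 * pi / lambda
= 6.2832 / (420.4e-9)
= 6.2832 / 4.2040e-07
= 1.4946e+07 /m

1.4946e+07


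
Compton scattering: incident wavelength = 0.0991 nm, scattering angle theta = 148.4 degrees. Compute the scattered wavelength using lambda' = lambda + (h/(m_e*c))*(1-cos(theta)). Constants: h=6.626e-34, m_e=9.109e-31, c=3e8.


Compton wavelength: h/(m_e*c) = 2.4247e-12 m
d_lambda = 2.4247e-12 * (1 - cos(148.4 deg))
= 2.4247e-12 * 1.851727
= 4.4899e-12 m = 0.00449 nm
lambda' = 0.0991 + 0.00449
= 0.10359 nm

0.10359


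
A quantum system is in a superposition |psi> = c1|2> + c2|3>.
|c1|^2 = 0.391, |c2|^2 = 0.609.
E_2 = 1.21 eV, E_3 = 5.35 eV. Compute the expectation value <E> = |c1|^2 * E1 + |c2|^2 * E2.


<E> = |c1|^2 * E1 + |c2|^2 * E2
= 0.391 * 1.21 + 0.609 * 5.35
= 0.4731 + 3.2581
= 3.7313 eV

3.7313


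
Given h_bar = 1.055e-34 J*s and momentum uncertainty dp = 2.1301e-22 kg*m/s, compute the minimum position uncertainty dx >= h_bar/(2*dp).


dx = h_bar / (2 * dp)
= 1.055e-34 / (2 * 2.1301e-22)
= 1.055e-34 / 4.2602e-22
= 2.4764e-13 m

2.4764e-13


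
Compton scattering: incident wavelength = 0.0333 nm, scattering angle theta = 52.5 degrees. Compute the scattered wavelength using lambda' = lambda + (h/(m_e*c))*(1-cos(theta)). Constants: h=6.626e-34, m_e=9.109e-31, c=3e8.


Compton wavelength: h/(m_e*c) = 2.4247e-12 m
d_lambda = 2.4247e-12 * (1 - cos(52.5 deg))
= 2.4247e-12 * 0.391239
= 9.4864e-13 m = 0.000949 nm
lambda' = 0.0333 + 0.000949
= 0.034249 nm

0.034249


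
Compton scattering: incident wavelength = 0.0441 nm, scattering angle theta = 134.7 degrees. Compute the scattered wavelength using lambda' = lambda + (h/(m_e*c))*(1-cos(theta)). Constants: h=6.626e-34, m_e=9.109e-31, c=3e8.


Compton wavelength: h/(m_e*c) = 2.4247e-12 m
d_lambda = 2.4247e-12 * (1 - cos(134.7 deg))
= 2.4247e-12 * 1.703395
= 4.1302e-12 m = 0.00413 nm
lambda' = 0.0441 + 0.00413
= 0.04823 nm

0.04823


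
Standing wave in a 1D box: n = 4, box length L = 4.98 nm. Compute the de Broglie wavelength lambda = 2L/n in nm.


lambda = 2L / n
= 2 * 4.98 / 4
= 9.96 / 4
= 2.49 nm

2.49


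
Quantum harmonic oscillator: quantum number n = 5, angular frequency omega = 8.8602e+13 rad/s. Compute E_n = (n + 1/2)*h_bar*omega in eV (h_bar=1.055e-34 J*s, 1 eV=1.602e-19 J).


E = (n + 1/2) * h_bar * omega
= (5 + 0.5) * 1.055e-34 * 8.8602e+13
= 5.5 * 9.3475e-21
= 5.1411e-20 J
= 0.3209 eV

0.3209


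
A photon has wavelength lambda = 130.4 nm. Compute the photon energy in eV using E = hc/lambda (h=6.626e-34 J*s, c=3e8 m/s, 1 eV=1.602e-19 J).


E = hc / lambda
= (6.626e-34)(3e8) / (130.4e-9)
= 1.9878e-25 / 1.3040e-07
= 1.5244e-18 J
Converting to eV: 1.5244e-18 / 1.602e-19
= 9.5155 eV

9.5155


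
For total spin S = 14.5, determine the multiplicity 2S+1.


Spin multiplicity = 2S + 1
= 2 * 14.5 + 1
= 29.0 + 1
= 30

30


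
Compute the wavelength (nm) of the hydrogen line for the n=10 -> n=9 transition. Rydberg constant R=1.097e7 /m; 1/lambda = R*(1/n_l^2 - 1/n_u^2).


1/lambda = R * (1/n_l^2 - 1/n_u^2)
= 1.097e7 * (1/9^2 - 1/10^2)
= 1.097e7 * (0.012346 - 0.01)
= 1.097e7 * 0.002346
= 2.5732e+04 /m
lambda = 1 / 2.5732e+04 = 38861.968 nm

38861.968


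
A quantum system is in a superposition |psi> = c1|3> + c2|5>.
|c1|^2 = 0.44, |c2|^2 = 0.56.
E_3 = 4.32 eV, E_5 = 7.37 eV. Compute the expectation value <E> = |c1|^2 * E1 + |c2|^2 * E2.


<E> = |c1|^2 * E1 + |c2|^2 * E2
= 0.44 * 4.32 + 0.56 * 7.37
= 1.9008 + 4.1272
= 6.028 eV

6.028


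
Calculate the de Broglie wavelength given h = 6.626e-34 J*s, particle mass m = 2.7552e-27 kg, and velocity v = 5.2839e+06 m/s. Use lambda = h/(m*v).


lambda = h / (m * v)
= 6.626e-34 / (2.7552e-27 * 5.2839e+06)
= 6.626e-34 / 1.4558e-20
= 4.5514e-14 m

4.5514e-14


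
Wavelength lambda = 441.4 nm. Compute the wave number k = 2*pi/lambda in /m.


k = 2 * pi / lambda
= 6.2832 / (441.4e-9)
= 6.2832 / 4.4140e-07
= 1.4235e+07 /m

1.4235e+07


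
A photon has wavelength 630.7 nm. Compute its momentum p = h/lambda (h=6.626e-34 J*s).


p = h / lambda
= 6.626e-34 / (630.7e-9)
= 6.626e-34 / 6.3070e-07
= 1.0506e-27 kg*m/s

1.0506e-27


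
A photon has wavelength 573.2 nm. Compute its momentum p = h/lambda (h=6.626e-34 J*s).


p = h / lambda
= 6.626e-34 / (573.2e-9)
= 6.626e-34 / 5.7320e-07
= 1.1560e-27 kg*m/s

1.1560e-27


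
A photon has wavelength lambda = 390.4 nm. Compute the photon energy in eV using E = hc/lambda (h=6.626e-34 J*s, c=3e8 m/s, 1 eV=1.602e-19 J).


E = hc / lambda
= (6.626e-34)(3e8) / (390.4e-9)
= 1.9878e-25 / 3.9040e-07
= 5.0917e-19 J
Converting to eV: 5.0917e-19 / 1.602e-19
= 3.1783 eV

3.1783


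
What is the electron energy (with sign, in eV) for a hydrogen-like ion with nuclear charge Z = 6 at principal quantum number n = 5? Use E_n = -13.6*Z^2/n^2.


E_n = -13.6 * Z^2 / n^2
= -13.6 * 6^2 / 5^2
= -13.6 * 36 / 25
= -19.584 eV

-19.584


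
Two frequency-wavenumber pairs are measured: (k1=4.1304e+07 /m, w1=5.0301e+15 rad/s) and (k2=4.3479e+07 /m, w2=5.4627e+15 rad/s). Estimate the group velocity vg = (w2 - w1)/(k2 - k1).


vg = (w2 - w1) / (k2 - k1)
= (5.4627e+15 - 5.0301e+15) / (4.3479e+07 - 4.1304e+07)
= 4.3260e+14 / 2.1750e+06
= 1.9890e+08 m/s

1.9890e+08


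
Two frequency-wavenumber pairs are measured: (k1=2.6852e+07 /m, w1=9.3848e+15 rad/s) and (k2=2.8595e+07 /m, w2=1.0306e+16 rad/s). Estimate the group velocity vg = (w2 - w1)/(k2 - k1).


vg = (w2 - w1) / (k2 - k1)
= (1.0306e+16 - 9.3848e+15) / (2.8595e+07 - 2.6852e+07)
= 9.2120e+14 / 1.7430e+06
= 5.2851e+08 m/s

5.2851e+08


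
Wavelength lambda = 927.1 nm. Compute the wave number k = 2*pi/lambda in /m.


k = 2 * pi / lambda
= 6.2832 / (927.1e-9)
= 6.2832 / 9.2710e-07
= 6.7772e+06 /m

6.7772e+06


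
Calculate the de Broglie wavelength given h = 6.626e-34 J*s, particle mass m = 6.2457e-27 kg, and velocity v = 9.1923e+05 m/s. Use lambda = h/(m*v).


lambda = h / (m * v)
= 6.626e-34 / (6.2457e-27 * 9.1923e+05)
= 6.626e-34 / 5.7412e-21
= 1.1541e-13 m

1.1541e-13


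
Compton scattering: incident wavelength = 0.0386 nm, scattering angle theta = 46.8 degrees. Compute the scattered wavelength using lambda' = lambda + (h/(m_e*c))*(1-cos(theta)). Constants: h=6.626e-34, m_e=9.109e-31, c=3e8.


Compton wavelength: h/(m_e*c) = 2.4247e-12 m
d_lambda = 2.4247e-12 * (1 - cos(46.8 deg))
= 2.4247e-12 * 0.315453
= 7.6488e-13 m = 0.000765 nm
lambda' = 0.0386 + 0.000765
= 0.039365 nm

0.039365


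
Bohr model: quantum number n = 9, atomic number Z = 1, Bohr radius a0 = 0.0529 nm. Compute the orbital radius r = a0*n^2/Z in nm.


r = a0 * n^2 / Z
= 0.0529 * 9^2 / 1
= 0.0529 * 81 / 1
= 4.2849 nm

4.2849


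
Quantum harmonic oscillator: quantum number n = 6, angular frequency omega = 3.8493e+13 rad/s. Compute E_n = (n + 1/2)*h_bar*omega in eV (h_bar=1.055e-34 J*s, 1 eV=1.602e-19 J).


E = (n + 1/2) * h_bar * omega
= (6 + 0.5) * 1.055e-34 * 3.8493e+13
= 6.5 * 4.0610e-21
= 2.6397e-20 J
= 0.1648 eV

0.1648


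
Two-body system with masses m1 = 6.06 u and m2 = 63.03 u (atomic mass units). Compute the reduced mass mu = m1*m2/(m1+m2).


mu = m1 * m2 / (m1 + m2)
= 6.06 * 63.03 / (6.06 + 63.03)
= 381.9618 / 69.09
= 5.5285 u

5.5285


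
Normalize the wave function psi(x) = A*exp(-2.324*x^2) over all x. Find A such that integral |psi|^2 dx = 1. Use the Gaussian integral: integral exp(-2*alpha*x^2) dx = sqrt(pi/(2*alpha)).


integral |psi|^2 dx = A^2 * sqrt(pi/(2*alpha)) = 1
A^2 = sqrt(2*alpha/pi)
= sqrt(2 * 2.324 / pi)
= 1.216349
A = sqrt(1.216349)
= 1.1029

1.1029


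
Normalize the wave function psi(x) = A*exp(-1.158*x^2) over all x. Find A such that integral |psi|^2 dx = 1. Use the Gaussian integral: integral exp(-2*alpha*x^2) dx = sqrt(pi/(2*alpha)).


integral |psi|^2 dx = A^2 * sqrt(pi/(2*alpha)) = 1
A^2 = sqrt(2*alpha/pi)
= sqrt(2 * 1.158 / pi)
= 0.858607
A = sqrt(0.858607)
= 0.9266

0.9266


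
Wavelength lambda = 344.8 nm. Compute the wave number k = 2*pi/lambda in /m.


k = 2 * pi / lambda
= 6.2832 / (344.8e-9)
= 6.2832 / 3.4480e-07
= 1.8223e+07 /m

1.8223e+07


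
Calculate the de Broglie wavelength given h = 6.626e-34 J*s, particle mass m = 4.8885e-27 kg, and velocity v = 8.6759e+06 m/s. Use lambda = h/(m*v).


lambda = h / (m * v)
= 6.626e-34 / (4.8885e-27 * 8.6759e+06)
= 6.626e-34 / 4.2412e-20
= 1.5623e-14 m

1.5623e-14


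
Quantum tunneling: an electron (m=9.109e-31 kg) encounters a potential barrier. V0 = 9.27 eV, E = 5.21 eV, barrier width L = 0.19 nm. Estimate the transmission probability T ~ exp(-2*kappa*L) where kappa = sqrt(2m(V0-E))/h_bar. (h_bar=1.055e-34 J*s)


V0 - E = 4.06 eV = 6.5041e-19 J
kappa = sqrt(2 * m * (V0-E)) / h_bar
= sqrt(2 * 9.109e-31 * 6.5041e-19) / 1.055e-34
= 1.0318e+10 /m
2*kappa*L = 2 * 1.0318e+10 * 0.19e-9
= 3.9208
T = exp(-3.9208) = 1.982504e-02

1.982504e-02


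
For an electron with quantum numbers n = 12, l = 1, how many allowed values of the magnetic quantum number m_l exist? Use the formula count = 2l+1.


m_l ranges from -l to +l in integer steps
So m_l goes from -1 to +1
Count = 2l + 1 = 2*1 + 1
= 3

3


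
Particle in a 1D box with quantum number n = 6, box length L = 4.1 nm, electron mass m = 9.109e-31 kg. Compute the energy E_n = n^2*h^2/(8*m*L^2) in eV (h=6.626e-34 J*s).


E = n^2 * h^2 / (8 * m * L^2)
= 6^2 * (6.626e-34)^2 / (8 * 9.109e-31 * (4.1e-9)^2)
= 36 * 4.3904e-67 / (8 * 9.109e-31 * 1.6810e-17)
= 1.2903e-19 J
= 0.8054 eV

0.8054


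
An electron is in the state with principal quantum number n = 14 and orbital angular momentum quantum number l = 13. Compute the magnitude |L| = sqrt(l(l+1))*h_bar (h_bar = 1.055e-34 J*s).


L = sqrt(l*(l+1)) * h_bar
= sqrt(13 * 14) * 1.055e-34
= sqrt(182) * 1.055e-34
= 13.4907 * 1.055e-34
= 1.4233e-33 J*s

1.4233e-33


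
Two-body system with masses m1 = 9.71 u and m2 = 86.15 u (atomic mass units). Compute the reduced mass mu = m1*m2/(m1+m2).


mu = m1 * m2 / (m1 + m2)
= 9.71 * 86.15 / (9.71 + 86.15)
= 836.5165 / 95.86
= 8.7264 u

8.7264


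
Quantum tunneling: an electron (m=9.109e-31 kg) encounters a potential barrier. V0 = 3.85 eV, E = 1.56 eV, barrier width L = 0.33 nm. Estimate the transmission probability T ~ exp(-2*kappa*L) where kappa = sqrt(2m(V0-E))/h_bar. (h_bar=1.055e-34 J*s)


V0 - E = 2.29 eV = 3.6686e-19 J
kappa = sqrt(2 * m * (V0-E)) / h_bar
= sqrt(2 * 9.109e-31 * 3.6686e-19) / 1.055e-34
= 7.7490e+09 /m
2*kappa*L = 2 * 7.7490e+09 * 0.33e-9
= 5.1144
T = exp(-5.1144) = 6.009856e-03

6.009856e-03


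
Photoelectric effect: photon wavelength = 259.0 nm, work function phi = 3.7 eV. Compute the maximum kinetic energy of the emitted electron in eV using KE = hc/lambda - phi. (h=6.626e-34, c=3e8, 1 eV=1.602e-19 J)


E_photon = hc / lambda
= (6.626e-34)(3e8) / (259.0e-9)
= 7.6749e-19 J
= 4.7908 eV
KE = E_photon - phi
= 4.7908 - 3.7
= 1.0908 eV

1.0908


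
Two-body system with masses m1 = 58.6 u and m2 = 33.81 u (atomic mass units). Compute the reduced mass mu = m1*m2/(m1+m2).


mu = m1 * m2 / (m1 + m2)
= 58.6 * 33.81 / (58.6 + 33.81)
= 1981.266 / 92.41
= 21.44 u

21.44


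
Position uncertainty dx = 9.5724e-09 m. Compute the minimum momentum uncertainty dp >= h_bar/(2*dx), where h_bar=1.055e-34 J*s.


dp = h_bar / (2 * dx)
= 1.055e-34 / (2 * 9.5724e-09)
= 1.055e-34 / 1.9145e-08
= 5.5106e-27 kg*m/s

5.5106e-27


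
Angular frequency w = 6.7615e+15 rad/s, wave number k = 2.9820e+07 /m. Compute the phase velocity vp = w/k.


vp = w / k
= 6.7615e+15 / 2.9820e+07
= 2.2674e+08 m/s

2.2674e+08


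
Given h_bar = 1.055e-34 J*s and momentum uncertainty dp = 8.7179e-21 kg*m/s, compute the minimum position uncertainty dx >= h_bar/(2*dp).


dx = h_bar / (2 * dp)
= 1.055e-34 / (2 * 8.7179e-21)
= 1.055e-34 / 1.7436e-20
= 6.0508e-15 m

6.0508e-15


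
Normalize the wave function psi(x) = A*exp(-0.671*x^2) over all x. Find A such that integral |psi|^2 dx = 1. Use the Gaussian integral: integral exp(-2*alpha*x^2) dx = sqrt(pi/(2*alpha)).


integral |psi|^2 dx = A^2 * sqrt(pi/(2*alpha)) = 1
A^2 = sqrt(2*alpha/pi)
= sqrt(2 * 0.671 / pi)
= 0.653584
A = sqrt(0.653584)
= 0.8084

0.8084


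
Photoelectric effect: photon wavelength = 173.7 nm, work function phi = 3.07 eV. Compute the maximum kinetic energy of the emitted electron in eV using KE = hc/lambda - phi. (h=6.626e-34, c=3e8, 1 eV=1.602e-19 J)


E_photon = hc / lambda
= (6.626e-34)(3e8) / (173.7e-9)
= 1.1444e-18 J
= 7.1435 eV
KE = E_photon - phi
= 7.1435 - 3.07
= 4.0735 eV

4.0735


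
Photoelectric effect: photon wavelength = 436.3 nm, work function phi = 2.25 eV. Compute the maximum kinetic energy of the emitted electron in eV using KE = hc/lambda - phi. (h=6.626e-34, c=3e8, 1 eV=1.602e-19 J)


E_photon = hc / lambda
= (6.626e-34)(3e8) / (436.3e-9)
= 4.5560e-19 J
= 2.844 eV
KE = E_photon - phi
= 2.844 - 2.25
= 0.594 eV

0.594


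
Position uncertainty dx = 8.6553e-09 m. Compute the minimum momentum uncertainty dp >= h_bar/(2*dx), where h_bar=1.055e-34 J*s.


dp = h_bar / (2 * dx)
= 1.055e-34 / (2 * 8.6553e-09)
= 1.055e-34 / 1.7311e-08
= 6.0945e-27 kg*m/s

6.0945e-27


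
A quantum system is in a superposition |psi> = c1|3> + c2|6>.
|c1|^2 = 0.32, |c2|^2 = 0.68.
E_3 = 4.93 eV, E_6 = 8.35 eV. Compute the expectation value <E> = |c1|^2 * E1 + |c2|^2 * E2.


<E> = |c1|^2 * E1 + |c2|^2 * E2
= 0.32 * 4.93 + 0.68 * 8.35
= 1.5776 + 5.678
= 7.2556 eV

7.2556


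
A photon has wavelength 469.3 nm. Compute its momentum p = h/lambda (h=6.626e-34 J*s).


p = h / lambda
= 6.626e-34 / (469.3e-9)
= 6.626e-34 / 4.6930e-07
= 1.4119e-27 kg*m/s

1.4119e-27


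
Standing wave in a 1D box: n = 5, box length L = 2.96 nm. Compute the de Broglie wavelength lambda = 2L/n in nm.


lambda = 2L / n
= 2 * 2.96 / 5
= 5.92 / 5
= 1.184 nm

1.184


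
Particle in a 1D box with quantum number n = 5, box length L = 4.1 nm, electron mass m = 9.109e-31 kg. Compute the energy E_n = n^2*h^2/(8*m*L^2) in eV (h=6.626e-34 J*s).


E = n^2 * h^2 / (8 * m * L^2)
= 5^2 * (6.626e-34)^2 / (8 * 9.109e-31 * (4.1e-9)^2)
= 25 * 4.3904e-67 / (8 * 9.109e-31 * 1.6810e-17)
= 8.9601e-20 J
= 0.5593 eV

0.5593


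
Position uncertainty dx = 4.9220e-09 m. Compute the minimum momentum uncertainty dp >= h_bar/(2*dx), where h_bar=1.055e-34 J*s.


dp = h_bar / (2 * dx)
= 1.055e-34 / (2 * 4.9220e-09)
= 1.055e-34 / 9.8440e-09
= 1.0717e-26 kg*m/s

1.0717e-26


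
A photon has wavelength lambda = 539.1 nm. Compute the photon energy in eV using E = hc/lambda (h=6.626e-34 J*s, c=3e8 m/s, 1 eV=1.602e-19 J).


E = hc / lambda
= (6.626e-34)(3e8) / (539.1e-9)
= 1.9878e-25 / 5.3910e-07
= 3.6873e-19 J
Converting to eV: 3.6873e-19 / 1.602e-19
= 2.3017 eV

2.3017


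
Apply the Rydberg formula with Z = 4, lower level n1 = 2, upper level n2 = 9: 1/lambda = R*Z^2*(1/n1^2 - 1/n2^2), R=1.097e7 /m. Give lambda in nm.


1/lambda = R * Z^2 * (1/n1^2 - 1/n2^2)
= 1.097e7 * 4^2 * (1/2^2 - 1/9^2)
= 1.097e7 * 16 * (0.25 - 0.012346)
= 4.1713e+07 /m
lambda = 1 / 4.1713e+07
= 23.9733 nm

23.9733


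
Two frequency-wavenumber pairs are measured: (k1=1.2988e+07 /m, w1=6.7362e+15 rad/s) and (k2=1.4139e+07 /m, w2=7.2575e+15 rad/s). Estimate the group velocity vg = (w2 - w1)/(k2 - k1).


vg = (w2 - w1) / (k2 - k1)
= (7.2575e+15 - 6.7362e+15) / (1.4139e+07 - 1.2988e+07)
= 5.2130e+14 / 1.1510e+06
= 4.5291e+08 m/s

4.5291e+08


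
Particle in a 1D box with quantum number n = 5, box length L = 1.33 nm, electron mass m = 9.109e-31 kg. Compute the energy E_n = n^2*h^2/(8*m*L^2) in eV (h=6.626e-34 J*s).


E = n^2 * h^2 / (8 * m * L^2)
= 5^2 * (6.626e-34)^2 / (8 * 9.109e-31 * (1.33e-9)^2)
= 25 * 4.3904e-67 / (8 * 9.109e-31 * 1.7689e-18)
= 8.5149e-19 J
= 5.3152 eV

5.3152


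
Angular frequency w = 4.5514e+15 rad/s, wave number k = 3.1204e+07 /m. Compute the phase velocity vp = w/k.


vp = w / k
= 4.5514e+15 / 3.1204e+07
= 1.4586e+08 m/s

1.4586e+08


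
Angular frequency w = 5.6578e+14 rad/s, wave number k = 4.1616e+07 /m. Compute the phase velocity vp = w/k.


vp = w / k
= 5.6578e+14 / 4.1616e+07
= 1.3595e+07 m/s

1.3595e+07


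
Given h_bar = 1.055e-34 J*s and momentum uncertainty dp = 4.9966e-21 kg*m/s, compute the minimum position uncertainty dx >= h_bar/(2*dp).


dx = h_bar / (2 * dp)
= 1.055e-34 / (2 * 4.9966e-21)
= 1.055e-34 / 9.9932e-21
= 1.0557e-14 m

1.0557e-14


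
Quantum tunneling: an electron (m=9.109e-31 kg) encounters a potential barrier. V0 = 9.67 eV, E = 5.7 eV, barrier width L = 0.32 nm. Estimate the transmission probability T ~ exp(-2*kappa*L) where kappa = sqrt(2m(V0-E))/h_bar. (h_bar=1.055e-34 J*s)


V0 - E = 3.97 eV = 6.3599e-19 J
kappa = sqrt(2 * m * (V0-E)) / h_bar
= sqrt(2 * 9.109e-31 * 6.3599e-19) / 1.055e-34
= 1.0203e+10 /m
2*kappa*L = 2 * 1.0203e+10 * 0.32e-9
= 6.5299
T = exp(-6.5299) = 1.459199e-03

1.459199e-03


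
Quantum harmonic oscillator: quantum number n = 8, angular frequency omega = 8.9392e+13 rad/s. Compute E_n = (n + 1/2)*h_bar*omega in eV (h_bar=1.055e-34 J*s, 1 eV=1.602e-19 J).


E = (n + 1/2) * h_bar * omega
= (8 + 0.5) * 1.055e-34 * 8.9392e+13
= 8.5 * 9.4309e-21
= 8.0162e-20 J
= 0.5004 eV

0.5004


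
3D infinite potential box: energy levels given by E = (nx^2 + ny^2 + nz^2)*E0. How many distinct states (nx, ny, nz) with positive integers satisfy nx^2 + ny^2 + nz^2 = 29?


Enumerate all (nx, ny, nz) with nx^2 + ny^2 + nz^2 = 29:
(2,3,4)
(2,4,3)
(3,2,4)
(3,4,2)
(4,2,3)
(4,3,2)
Total degeneracy = 6

6


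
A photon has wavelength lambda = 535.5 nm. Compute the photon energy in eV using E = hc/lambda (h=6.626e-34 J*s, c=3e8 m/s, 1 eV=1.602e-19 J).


E = hc / lambda
= (6.626e-34)(3e8) / (535.5e-9)
= 1.9878e-25 / 5.3550e-07
= 3.7120e-19 J
Converting to eV: 3.7120e-19 / 1.602e-19
= 2.3171 eV

2.3171


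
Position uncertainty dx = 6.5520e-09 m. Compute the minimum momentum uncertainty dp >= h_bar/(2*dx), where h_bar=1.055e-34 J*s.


dp = h_bar / (2 * dx)
= 1.055e-34 / (2 * 6.5520e-09)
= 1.055e-34 / 1.3104e-08
= 8.0510e-27 kg*m/s

8.0510e-27


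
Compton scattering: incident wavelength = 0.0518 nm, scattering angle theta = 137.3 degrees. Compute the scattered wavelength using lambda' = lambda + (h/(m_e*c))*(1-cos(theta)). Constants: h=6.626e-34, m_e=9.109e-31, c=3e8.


Compton wavelength: h/(m_e*c) = 2.4247e-12 m
d_lambda = 2.4247e-12 * (1 - cos(137.3 deg))
= 2.4247e-12 * 1.734915
= 4.2067e-12 m = 0.004207 nm
lambda' = 0.0518 + 0.004207
= 0.056007 nm

0.056007


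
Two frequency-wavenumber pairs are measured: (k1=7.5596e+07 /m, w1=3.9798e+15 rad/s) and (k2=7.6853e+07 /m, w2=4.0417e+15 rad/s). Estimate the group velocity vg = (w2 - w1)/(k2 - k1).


vg = (w2 - w1) / (k2 - k1)
= (4.0417e+15 - 3.9798e+15) / (7.6853e+07 - 7.5596e+07)
= 6.1900e+13 / 1.2570e+06
= 4.9244e+07 m/s

4.9244e+07


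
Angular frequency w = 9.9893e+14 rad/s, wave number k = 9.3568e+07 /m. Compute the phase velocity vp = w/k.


vp = w / k
= 9.9893e+14 / 9.3568e+07
= 1.0676e+07 m/s

1.0676e+07


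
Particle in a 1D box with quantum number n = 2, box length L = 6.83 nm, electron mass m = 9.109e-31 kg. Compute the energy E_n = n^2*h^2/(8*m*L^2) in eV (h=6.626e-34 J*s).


E = n^2 * h^2 / (8 * m * L^2)
= 2^2 * (6.626e-34)^2 / (8 * 9.109e-31 * (6.83e-9)^2)
= 4 * 4.3904e-67 / (8 * 9.109e-31 * 4.6649e-17)
= 5.1661e-21 J
= 0.0322 eV

0.0322


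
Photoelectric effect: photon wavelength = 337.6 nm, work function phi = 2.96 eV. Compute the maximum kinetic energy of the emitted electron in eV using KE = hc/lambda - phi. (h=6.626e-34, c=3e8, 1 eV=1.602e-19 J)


E_photon = hc / lambda
= (6.626e-34)(3e8) / (337.6e-9)
= 5.8880e-19 J
= 3.6754 eV
KE = E_photon - phi
= 3.6754 - 2.96
= 0.7154 eV

0.7154


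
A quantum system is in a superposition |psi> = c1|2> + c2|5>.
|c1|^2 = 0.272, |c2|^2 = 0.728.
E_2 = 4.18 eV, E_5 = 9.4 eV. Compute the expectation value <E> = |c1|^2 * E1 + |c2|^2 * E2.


<E> = |c1|^2 * E1 + |c2|^2 * E2
= 0.272 * 4.18 + 0.728 * 9.4
= 1.137 + 6.8432
= 7.9802 eV

7.9802


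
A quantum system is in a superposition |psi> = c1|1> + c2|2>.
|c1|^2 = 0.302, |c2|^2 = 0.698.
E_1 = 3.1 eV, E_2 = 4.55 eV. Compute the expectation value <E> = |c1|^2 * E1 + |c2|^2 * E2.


<E> = |c1|^2 * E1 + |c2|^2 * E2
= 0.302 * 3.1 + 0.698 * 4.55
= 0.9362 + 3.1759
= 4.1121 eV

4.1121


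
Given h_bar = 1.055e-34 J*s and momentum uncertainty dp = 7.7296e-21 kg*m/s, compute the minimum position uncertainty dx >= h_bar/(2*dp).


dx = h_bar / (2 * dp)
= 1.055e-34 / (2 * 7.7296e-21)
= 1.055e-34 / 1.5459e-20
= 6.8244e-15 m

6.8244e-15


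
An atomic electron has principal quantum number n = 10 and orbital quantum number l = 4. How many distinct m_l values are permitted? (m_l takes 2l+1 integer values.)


m_l ranges from -l to +l in integer steps
So m_l goes from -4 to +4
Count = 2l + 1 = 2*4 + 1
= 9

9


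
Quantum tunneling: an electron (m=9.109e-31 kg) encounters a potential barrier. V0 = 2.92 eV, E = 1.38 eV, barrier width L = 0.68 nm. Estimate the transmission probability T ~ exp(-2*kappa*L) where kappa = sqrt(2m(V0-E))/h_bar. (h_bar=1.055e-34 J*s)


V0 - E = 1.54 eV = 2.4671e-19 J
kappa = sqrt(2 * m * (V0-E)) / h_bar
= sqrt(2 * 9.109e-31 * 2.4671e-19) / 1.055e-34
= 6.3546e+09 /m
2*kappa*L = 2 * 6.3546e+09 * 0.68e-9
= 8.6423
T = exp(-8.6423) = 1.764838e-04

1.764838e-04


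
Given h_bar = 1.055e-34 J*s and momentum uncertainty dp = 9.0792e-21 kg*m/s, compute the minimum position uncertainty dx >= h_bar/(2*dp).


dx = h_bar / (2 * dp)
= 1.055e-34 / (2 * 9.0792e-21)
= 1.055e-34 / 1.8158e-20
= 5.8100e-15 m

5.8100e-15


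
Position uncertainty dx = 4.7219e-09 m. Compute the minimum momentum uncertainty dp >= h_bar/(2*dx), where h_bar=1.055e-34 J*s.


dp = h_bar / (2 * dx)
= 1.055e-34 / (2 * 4.7219e-09)
= 1.055e-34 / 9.4438e-09
= 1.1171e-26 kg*m/s

1.1171e-26


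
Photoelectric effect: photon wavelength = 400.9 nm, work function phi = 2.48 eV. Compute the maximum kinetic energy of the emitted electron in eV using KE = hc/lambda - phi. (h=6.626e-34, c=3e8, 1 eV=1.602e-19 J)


E_photon = hc / lambda
= (6.626e-34)(3e8) / (400.9e-9)
= 4.9583e-19 J
= 3.0951 eV
KE = E_photon - phi
= 3.0951 - 2.48
= 0.6151 eV

0.6151


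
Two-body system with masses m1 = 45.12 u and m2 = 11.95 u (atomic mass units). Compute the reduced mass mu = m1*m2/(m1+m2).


mu = m1 * m2 / (m1 + m2)
= 45.12 * 11.95 / (45.12 + 11.95)
= 539.184 / 57.07
= 9.4478 u

9.4478


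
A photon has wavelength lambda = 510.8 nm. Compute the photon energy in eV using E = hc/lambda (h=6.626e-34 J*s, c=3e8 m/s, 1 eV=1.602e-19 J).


E = hc / lambda
= (6.626e-34)(3e8) / (510.8e-9)
= 1.9878e-25 / 5.1080e-07
= 3.8915e-19 J
Converting to eV: 3.8915e-19 / 1.602e-19
= 2.4292 eV

2.4292


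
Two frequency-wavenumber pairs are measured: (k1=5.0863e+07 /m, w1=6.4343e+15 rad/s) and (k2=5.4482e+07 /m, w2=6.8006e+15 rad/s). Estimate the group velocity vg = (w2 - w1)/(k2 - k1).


vg = (w2 - w1) / (k2 - k1)
= (6.8006e+15 - 6.4343e+15) / (5.4482e+07 - 5.0863e+07)
= 3.6630e+14 / 3.6190e+06
= 1.0122e+08 m/s

1.0122e+08


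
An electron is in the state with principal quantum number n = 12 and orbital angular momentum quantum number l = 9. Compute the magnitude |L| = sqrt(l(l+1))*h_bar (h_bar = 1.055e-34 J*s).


L = sqrt(l*(l+1)) * h_bar
= sqrt(9 * 10) * 1.055e-34
= sqrt(90) * 1.055e-34
= 9.4868 * 1.055e-34
= 1.0009e-33 J*s

1.0009e-33


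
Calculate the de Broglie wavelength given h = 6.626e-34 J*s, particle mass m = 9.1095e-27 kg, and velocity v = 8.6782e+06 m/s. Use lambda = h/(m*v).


lambda = h / (m * v)
= 6.626e-34 / (9.1095e-27 * 8.6782e+06)
= 6.626e-34 / 7.9054e-20
= 8.3816e-15 m

8.3816e-15


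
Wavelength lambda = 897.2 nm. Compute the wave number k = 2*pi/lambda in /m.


k = 2 * pi / lambda
= 6.2832 / (897.2e-9)
= 6.2832 / 8.9720e-07
= 7.0031e+06 /m

7.0031e+06


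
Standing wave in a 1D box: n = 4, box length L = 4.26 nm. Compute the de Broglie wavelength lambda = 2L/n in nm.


lambda = 2L / n
= 2 * 4.26 / 4
= 8.52 / 4
= 2.13 nm

2.13


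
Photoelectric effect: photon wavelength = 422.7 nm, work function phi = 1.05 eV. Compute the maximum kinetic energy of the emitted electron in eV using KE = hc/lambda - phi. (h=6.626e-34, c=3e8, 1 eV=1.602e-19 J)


E_photon = hc / lambda
= (6.626e-34)(3e8) / (422.7e-9)
= 4.7026e-19 J
= 2.9355 eV
KE = E_photon - phi
= 2.9355 - 1.05
= 1.8855 eV

1.8855


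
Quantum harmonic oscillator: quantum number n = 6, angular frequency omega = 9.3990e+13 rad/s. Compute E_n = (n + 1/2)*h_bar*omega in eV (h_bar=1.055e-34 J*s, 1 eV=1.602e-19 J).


E = (n + 1/2) * h_bar * omega
= (6 + 0.5) * 1.055e-34 * 9.3990e+13
= 6.5 * 9.9159e-21
= 6.4454e-20 J
= 0.4023 eV

0.4023


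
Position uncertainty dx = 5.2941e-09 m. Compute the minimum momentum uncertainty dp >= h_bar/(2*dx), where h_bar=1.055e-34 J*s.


dp = h_bar / (2 * dx)
= 1.055e-34 / (2 * 5.2941e-09)
= 1.055e-34 / 1.0588e-08
= 9.9639e-27 kg*m/s

9.9639e-27


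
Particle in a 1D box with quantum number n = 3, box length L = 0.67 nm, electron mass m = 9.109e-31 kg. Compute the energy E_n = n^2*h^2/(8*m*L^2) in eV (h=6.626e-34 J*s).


E = n^2 * h^2 / (8 * m * L^2)
= 3^2 * (6.626e-34)^2 / (8 * 9.109e-31 * (0.67e-9)^2)
= 9 * 4.3904e-67 / (8 * 9.109e-31 * 4.4890e-19)
= 1.2079e-18 J
= 7.54 eV

7.54


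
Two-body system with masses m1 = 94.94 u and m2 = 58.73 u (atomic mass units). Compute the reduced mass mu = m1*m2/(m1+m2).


mu = m1 * m2 / (m1 + m2)
= 94.94 * 58.73 / (94.94 + 58.73)
= 5575.8262 / 153.67
= 36.2844 u

36.2844


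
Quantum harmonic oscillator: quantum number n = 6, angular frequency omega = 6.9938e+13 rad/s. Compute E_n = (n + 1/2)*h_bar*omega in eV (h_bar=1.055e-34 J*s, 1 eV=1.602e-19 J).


E = (n + 1/2) * h_bar * omega
= (6 + 0.5) * 1.055e-34 * 6.9938e+13
= 6.5 * 7.3785e-21
= 4.7960e-20 J
= 0.2994 eV

0.2994


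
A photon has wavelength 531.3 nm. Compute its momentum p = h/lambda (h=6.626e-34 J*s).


p = h / lambda
= 6.626e-34 / (531.3e-9)
= 6.626e-34 / 5.3130e-07
= 1.2471e-27 kg*m/s

1.2471e-27


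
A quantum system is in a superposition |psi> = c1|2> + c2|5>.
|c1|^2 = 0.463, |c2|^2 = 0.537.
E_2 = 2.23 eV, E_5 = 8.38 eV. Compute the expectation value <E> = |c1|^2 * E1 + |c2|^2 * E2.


<E> = |c1|^2 * E1 + |c2|^2 * E2
= 0.463 * 2.23 + 0.537 * 8.38
= 1.0325 + 4.5001
= 5.5326 eV

5.5326


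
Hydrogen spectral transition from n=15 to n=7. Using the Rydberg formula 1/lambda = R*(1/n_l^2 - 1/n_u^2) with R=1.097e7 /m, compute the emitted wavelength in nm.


1/lambda = R * (1/n_l^2 - 1/n_u^2)
= 1.097e7 * (1/7^2 - 1/15^2)
= 1.097e7 * (0.020408 - 0.004444)
= 1.097e7 * 0.015964
= 1.7512e+05 /m
lambda = 1 / 1.7512e+05 = 5710.305 nm

5710.305


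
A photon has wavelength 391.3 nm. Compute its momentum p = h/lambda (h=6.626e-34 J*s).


p = h / lambda
= 6.626e-34 / (391.3e-9)
= 6.626e-34 / 3.9130e-07
= 1.6933e-27 kg*m/s

1.6933e-27


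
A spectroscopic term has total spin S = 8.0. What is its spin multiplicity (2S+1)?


Spin multiplicity = 2S + 1
= 2 * 8.0 + 1
= 16.0 + 1
= 17

17


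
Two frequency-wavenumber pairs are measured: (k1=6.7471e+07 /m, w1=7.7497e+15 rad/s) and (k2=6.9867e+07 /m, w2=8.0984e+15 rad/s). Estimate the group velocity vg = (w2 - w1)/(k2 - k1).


vg = (w2 - w1) / (k2 - k1)
= (8.0984e+15 - 7.7497e+15) / (6.9867e+07 - 6.7471e+07)
= 3.4870e+14 / 2.3960e+06
= 1.4553e+08 m/s

1.4553e+08


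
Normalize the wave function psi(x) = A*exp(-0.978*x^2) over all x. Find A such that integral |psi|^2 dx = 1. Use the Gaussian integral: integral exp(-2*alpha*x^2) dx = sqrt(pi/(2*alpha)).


integral |psi|^2 dx = A^2 * sqrt(pi/(2*alpha)) = 1
A^2 = sqrt(2*alpha/pi)
= sqrt(2 * 0.978 / pi)
= 0.789059
A = sqrt(0.789059)
= 0.8883

0.8883


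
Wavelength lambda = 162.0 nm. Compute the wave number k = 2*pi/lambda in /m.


k = 2 * pi / lambda
= 6.2832 / (162.0e-9)
= 6.2832 / 1.6200e-07
= 3.8785e+07 /m

3.8785e+07


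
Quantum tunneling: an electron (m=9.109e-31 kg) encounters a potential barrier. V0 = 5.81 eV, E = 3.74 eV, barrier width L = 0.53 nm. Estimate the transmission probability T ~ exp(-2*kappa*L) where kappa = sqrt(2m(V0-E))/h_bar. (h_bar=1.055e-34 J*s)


V0 - E = 2.07 eV = 3.3161e-19 J
kappa = sqrt(2 * m * (V0-E)) / h_bar
= sqrt(2 * 9.109e-31 * 3.3161e-19) / 1.055e-34
= 7.3674e+09 /m
2*kappa*L = 2 * 7.3674e+09 * 0.53e-9
= 7.8094
T = exp(-7.8094) = 4.058832e-04

4.058832e-04


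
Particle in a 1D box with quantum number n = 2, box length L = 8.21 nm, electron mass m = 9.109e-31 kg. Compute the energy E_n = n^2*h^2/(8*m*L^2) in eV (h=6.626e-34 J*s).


E = n^2 * h^2 / (8 * m * L^2)
= 2^2 * (6.626e-34)^2 / (8 * 9.109e-31 * (8.21e-9)^2)
= 4 * 4.3904e-67 / (8 * 9.109e-31 * 6.7404e-17)
= 3.5753e-21 J
= 0.0223 eV

0.0223


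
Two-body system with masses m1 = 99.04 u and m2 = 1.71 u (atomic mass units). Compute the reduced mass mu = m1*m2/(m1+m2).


mu = m1 * m2 / (m1 + m2)
= 99.04 * 1.71 / (99.04 + 1.71)
= 169.3584 / 100.75
= 1.681 u

1.681


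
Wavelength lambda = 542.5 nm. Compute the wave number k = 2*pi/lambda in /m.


k = 2 * pi / lambda
= 6.2832 / (542.5e-9)
= 6.2832 / 5.4250e-07
= 1.1582e+07 /m

1.1582e+07


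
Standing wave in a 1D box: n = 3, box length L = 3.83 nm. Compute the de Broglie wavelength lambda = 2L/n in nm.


lambda = 2L / n
= 2 * 3.83 / 3
= 7.66 / 3
= 2.5533 nm

2.5533


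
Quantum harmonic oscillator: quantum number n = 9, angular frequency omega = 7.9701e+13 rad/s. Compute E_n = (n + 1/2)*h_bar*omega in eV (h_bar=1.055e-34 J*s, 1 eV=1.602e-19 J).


E = (n + 1/2) * h_bar * omega
= (9 + 0.5) * 1.055e-34 * 7.9701e+13
= 9.5 * 8.4085e-21
= 7.9880e-20 J
= 0.4986 eV

0.4986
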